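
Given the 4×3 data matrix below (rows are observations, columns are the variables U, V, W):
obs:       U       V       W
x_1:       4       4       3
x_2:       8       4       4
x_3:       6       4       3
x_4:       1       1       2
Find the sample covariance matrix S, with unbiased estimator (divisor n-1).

Step 1 — column means:
  mean(U) = (4 + 8 + 6 + 1) / 4 = 19/4 = 4.75
  mean(V) = (4 + 4 + 4 + 1) / 4 = 13/4 = 3.25
  mean(W) = (3 + 4 + 3 + 2) / 4 = 12/4 = 3

Step 2 — sample covariance S[i,j] = (1/(n-1)) · Σ_k (x_{k,i} - mean_i) · (x_{k,j} - mean_j), with n-1 = 3.
  S[U,U] = ((-0.75)·(-0.75) + (3.25)·(3.25) + (1.25)·(1.25) + (-3.75)·(-3.75)) / 3 = 26.75/3 = 8.9167
  S[U,V] = ((-0.75)·(0.75) + (3.25)·(0.75) + (1.25)·(0.75) + (-3.75)·(-2.25)) / 3 = 11.25/3 = 3.75
  S[U,W] = ((-0.75)·(0) + (3.25)·(1) + (1.25)·(0) + (-3.75)·(-1)) / 3 = 7/3 = 2.3333
  S[V,V] = ((0.75)·(0.75) + (0.75)·(0.75) + (0.75)·(0.75) + (-2.25)·(-2.25)) / 3 = 6.75/3 = 2.25
  S[V,W] = ((0.75)·(0) + (0.75)·(1) + (0.75)·(0) + (-2.25)·(-1)) / 3 = 3/3 = 1
  S[W,W] = ((0)·(0) + (1)·(1) + (0)·(0) + (-1)·(-1)) / 3 = 2/3 = 0.6667

S is symmetric (S[j,i] = S[i,j]). Assembling:

S = [[8.9167, 3.75, 2.3333],
 [3.75, 2.25, 1],
 [2.3333, 1, 0.6667]]


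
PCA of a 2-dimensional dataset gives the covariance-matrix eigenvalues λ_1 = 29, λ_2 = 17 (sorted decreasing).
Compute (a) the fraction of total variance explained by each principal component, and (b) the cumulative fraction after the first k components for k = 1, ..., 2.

Step 1 — total variance = trace(Sigma) = Σ λ_i = 29 + 17 = 46.

Step 2 — fraction explained by component i = λ_i / Σ λ:
  PC1: 29/46 = 0.6304
  PC2: 17/46 = 0.3696

Step 3 — cumulative fraction after k components = (λ_1 + ... + λ_k) / Σ λ:
  k = 1: 29/46 = 0.6304
  k = 2: (29 + 17)/46 = 46/46 = 1

Summary (fraction, with percent):

explained: PC1 0.6304 (63.04%), PC2 0.3696 (36.96%);  cumulative: 0.6304, 1


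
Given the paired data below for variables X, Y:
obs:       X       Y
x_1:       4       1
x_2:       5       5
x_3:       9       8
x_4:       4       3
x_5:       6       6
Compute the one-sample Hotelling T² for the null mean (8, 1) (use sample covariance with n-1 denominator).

Step 1 — sample mean vector:
  mean(X) = (4 + 5 + 9 + 4 + 6) / 5 = 28/5 = 5.6
  mean(Y) = (1 + 5 + 8 + 3 + 6) / 5 = 23/5 = 4.6
  x̄ = (5.6, 4.6),  deviation x̄ - mu_0 = (5.6, 4.6) - (8, 1) = (-2.4, 3.6).

Step 2 — sample covariance matrix, S[i,j] = (1/(n-1)) · Σ_k (x_{k,i} - mean_i) · (x_{k,j} - mean_j), divisor n-1 = 4:
  S[X,X] = ((-1.6)·(-1.6) + (-0.6)·(-0.6) + (3.4)·(3.4) + (-1.6)·(-1.6) + (0.4)·(0.4)) / 4 = 17.2/4 = 4.3
  S[X,Y] = ((-1.6)·(-3.6) + (-0.6)·(0.4) + (3.4)·(3.4) + (-1.6)·(-1.6) + (0.4)·(1.4)) / 4 = 20.2/4 = 5.05
  S[Y,Y] = ((-3.6)·(-3.6) + (0.4)·(0.4) + (3.4)·(3.4) + (-1.6)·(-1.6) + (1.4)·(1.4)) / 4 = 29.2/4 = 7.3
  S = [[4.3, 5.05],
 [5.05, 7.3]].

Step 3 — invert S. det(S) = 4.3·7.3 - (5.05)² = 5.8875.
  S^{-1} = (1/det) · [[d, -b], [-b, a]] = [[1.2399, -0.8577],
 [-0.8577, 0.7304]].

Step 4 — quadratic form (x̄ - mu_0)^T · S^{-1} · (x̄ - mu_0):
  S^{-1} · (x̄ - mu_0) = (-6.0637, 4.6879),
  (x̄ - mu_0)^T · [...] = (-2.4)·(-6.0637) + (3.6)·(4.6879) = 31.4293.

Step 5 — scale by n: T² = 5 · 31.4293 = 157.1465.

T² ≈ 157.1465


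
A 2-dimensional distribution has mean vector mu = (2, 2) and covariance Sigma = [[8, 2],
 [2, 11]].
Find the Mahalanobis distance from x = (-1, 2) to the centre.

Step 1 — centre the observation: (x - mu) = (-3, 0).

Step 2 — invert Sigma. det(Sigma) = 8·11 - (2)² = 84.
  Sigma^{-1} = (1/det) · [[d, -b], [-b, a]] = [[0.131, -0.0238],
 [-0.0238, 0.0952]].

Step 3 — form the quadratic (x - mu)^T · Sigma^{-1} · (x - mu):
  Sigma^{-1} · (x - mu) = (-0.3929, 0.0714).
  (x - mu)^T · [Sigma^{-1} · (x - mu)] = (-3)·(-0.3929) + (0)·(0.0714) = 1.1786.

Step 4 — take square root: d = √(1.1786) ≈ 1.0856.

d(x, mu) = √(1.1786) ≈ 1.0856


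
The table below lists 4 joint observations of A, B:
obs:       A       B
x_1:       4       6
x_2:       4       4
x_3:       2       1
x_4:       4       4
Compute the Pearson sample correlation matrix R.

Step 1 — column means:
  mean(A) = (4 + 4 + 2 + 4) / 4 = 14/4 = 3.5
  mean(B) = (6 + 4 + 1 + 4) / 4 = 15/4 = 3.75

Step 2 — sample variances and covariances s[i,j] = (1/(n-1)) · Σ_k (x_{k,i} - mean_i) · (x_{k,j} - mean_j), with n-1 = 3:
  s[A,A] = ((0.5)·(0.5) + (0.5)·(0.5) + (-1.5)·(-1.5) + (0.5)·(0.5)) / 3 = 3/3 = 1
  s[A,B] = ((0.5)·(2.25) + (0.5)·(0.25) + (-1.5)·(-2.75) + (0.5)·(0.25)) / 3 = 5.5/3 = 1.8333
  s[B,B] = ((2.25)·(2.25) + (0.25)·(0.25) + (-2.75)·(-2.75) + (0.25)·(0.25)) / 3 = 12.75/3 = 4.25
  Sample standard deviations s_i = √(s[i,i]):
  s(A) = √(1) = 1
  s(B) = √(4.25) = 2.0616

Step 3 — r_{ij} = s_{ij} / (s_i · s_j):
  r[A,A] = 1 (diagonal).
  r[A,B] = 1.8333 / (1 · 2.0616) = 1.8333 / 2.0616 = 0.8893
  r[B,B] = 1 (diagonal).

R is symmetric with unit diagonal. Assembling:

R = [[1, 0.8893],
 [0.8893, 1]]


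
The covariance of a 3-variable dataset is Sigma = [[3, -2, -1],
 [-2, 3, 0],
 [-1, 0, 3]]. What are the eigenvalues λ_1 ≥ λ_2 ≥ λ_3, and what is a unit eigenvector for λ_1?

Step 1 — characteristic polynomial p(λ) = det(λI - Sigma) = λ³ - tr·λ² + c_1·λ - det, where tr = trace, c_1 = sum of the principal 2×2 minors, det = det(Sigma):
  tr = 3 + 3 + 3 = 9,
  c_1 = (3·3 - (-2)²) + (3·3 - (-1)²) + (3·3 - (0)²) = 5 + 8 + 9 = 22,
  det = 3·(3·3 - (0)²) - (-2)·((-2)·3 - (0)·(-1)) + (-1)·((-2)·(0) - 3·(-1)) = 3·(9) - (-2)·(-6) + (-1)·(3) = 12.
  So p(λ) = λ³ - 9λ² + 22λ - 12.
Step 2 — look for an integer root (rational root theorem: any rational root is an integer divisor of 12). Testing λ = 3:
  p(3) = 27 - 81 + 66 - 12 = 0  ✓
  Dividing out (λ - 3): p(λ) = (λ - 3)(λ² - 6λ + 4).
Step 3 — remaining eigenvalues from the quadratic λ² - 6λ + 4 = 0:
  Δ = 6² - 4·4 = 36 - 16 = 20,  λ = (6 ± √20)/2 = (6 ± 4.4721)/2 ≈ 5.2361 or 0.7639.
  Sorted: λ_1 = 5.2361,  λ_2 = 3,  λ_3 = 0.7639  (check: sum = 9 = tr ✓).

Step 4 — unit eigenvector for λ_1 ≈ 5.2361: v spans the null space of (Sigma - λ_1 I), whose rows are
  r_1 = (-2.2361, -2, -1),  r_2 = (-2, -2.2361, 0),  r_3 = (-1, 0, -2.2361).
  v is orthogonal to every row, so take v ∝ r_1 × r_2 = ((-2)·(0) - (-1)·(-2.2361), (-1)·(-2) - (-2.2361)·(0), (-2.2361)·(-2.2361) - (-2)·(-2)) ≈ (-2.2361, 2, 1).
  Rescale (multiply by -1 so the first nonzero entry is positive): u = (2.2361, -2, -1).
  ||u|| = √((2.2361)² + (-2)² + (-1)²) = √(10) ≈ 3.1623,  v_1 = u/||u|| ≈ (0.7071, -0.6325, -0.3162) (||v_1|| = 1).

λ_1 = 5.2361,  λ_2 = 3,  λ_3 = 0.7639;  v_1 ≈ (0.7071, -0.6325, -0.3162)


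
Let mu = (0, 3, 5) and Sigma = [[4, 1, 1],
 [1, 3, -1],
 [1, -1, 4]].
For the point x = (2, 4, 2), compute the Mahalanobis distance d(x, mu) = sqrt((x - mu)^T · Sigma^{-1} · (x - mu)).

Step 1 — centre the observation: (x - mu) = (2, 1, -3).

Step 2 — invert Sigma (cofactor / det for 3×3, or solve directly):
  Sigma^{-1} = [[0.3143, -0.1429, -0.1143],
 [-0.1429, 0.4286, 0.1429],
 [-0.1143, 0.1429, 0.3143]].

Step 3 — form the quadratic (x - mu)^T · Sigma^{-1} · (x - mu):
  Sigma^{-1} · (x - mu) = (0.8286, -0.2857, -1.0286).
  (x - mu)^T · [Sigma^{-1} · (x - mu)] = (2)·(0.8286) + (1)·(-0.2857) + (-3)·(-1.0286) = 4.4571.

Step 4 — take square root: d = √(4.4571) ≈ 2.1112.

d(x, mu) = √(4.4571) ≈ 2.1112


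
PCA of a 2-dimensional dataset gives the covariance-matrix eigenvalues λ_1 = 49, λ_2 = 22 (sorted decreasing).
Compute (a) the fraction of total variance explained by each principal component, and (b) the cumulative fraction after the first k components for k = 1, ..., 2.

Step 1 — total variance = trace(Sigma) = Σ λ_i = 49 + 22 = 71.

Step 2 — fraction explained by component i = λ_i / Σ λ:
  PC1: 49/71 = 0.6901
  PC2: 22/71 = 0.3099

Step 3 — cumulative fraction after k components = (λ_1 + ... + λ_k) / Σ λ:
  k = 1: 49/71 = 0.6901
  k = 2: (49 + 22)/71 = 71/71 = 1

Summary (fraction, with percent):

explained: PC1 0.6901 (69.01%), PC2 0.3099 (30.99%);  cumulative: 0.6901, 1


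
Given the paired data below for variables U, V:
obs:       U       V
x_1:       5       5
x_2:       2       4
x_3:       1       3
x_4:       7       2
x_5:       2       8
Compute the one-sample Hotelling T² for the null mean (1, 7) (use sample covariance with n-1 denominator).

Step 1 — sample mean vector:
  mean(U) = (5 + 2 + 1 + 7 + 2) / 5 = 17/5 = 3.4
  mean(V) = (5 + 4 + 3 + 2 + 8) / 5 = 22/5 = 4.4
  x̄ = (3.4, 4.4),  deviation x̄ - mu_0 = (3.4, 4.4) - (1, 7) = (2.4, -2.6).

Step 2 — sample covariance matrix, S[i,j] = (1/(n-1)) · Σ_k (x_{k,i} - mean_i) · (x_{k,j} - mean_j), divisor n-1 = 4:
  S[U,U] = ((1.6)·(1.6) + (-1.4)·(-1.4) + (-2.4)·(-2.4) + (3.6)·(3.6) + (-1.4)·(-1.4)) / 4 = 25.2/4 = 6.3
  S[U,V] = ((1.6)·(0.6) + (-1.4)·(-0.4) + (-2.4)·(-1.4) + (3.6)·(-2.4) + (-1.4)·(3.6)) / 4 = -8.8/4 = -2.2
  S[V,V] = ((0.6)·(0.6) + (-0.4)·(-0.4) + (-1.4)·(-1.4) + (-2.4)·(-2.4) + (3.6)·(3.6)) / 4 = 21.2/4 = 5.3
  S = [[6.3, -2.2],
 [-2.2, 5.3]].

Step 3 — invert S. det(S) = 6.3·5.3 - (-2.2)² = 28.55.
  S^{-1} = (1/det) · [[d, -b], [-b, a]] = [[0.1856, 0.0771],
 [0.0771, 0.2207]].

Step 4 — quadratic form (x̄ - mu_0)^T · S^{-1} · (x̄ - mu_0):
  S^{-1} · (x̄ - mu_0) = (0.2452, -0.3888),
  (x̄ - mu_0)^T · [...] = (2.4)·(0.2452) + (-2.6)·(-0.3888) = 1.5993.

Step 5 — scale by n: T² = 5 · 1.5993 = 7.9965.

T² ≈ 7.9965


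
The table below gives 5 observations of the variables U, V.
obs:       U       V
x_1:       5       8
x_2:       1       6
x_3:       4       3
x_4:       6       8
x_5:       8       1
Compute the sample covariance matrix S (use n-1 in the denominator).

Step 1 — column means:
  mean(U) = (5 + 1 + 4 + 6 + 8) / 5 = 24/5 = 4.8
  mean(V) = (8 + 6 + 3 + 8 + 1) / 5 = 26/5 = 5.2

Step 2 — sample covariance S[i,j] = (1/(n-1)) · Σ_k (x_{k,i} - mean_i) · (x_{k,j} - mean_j), with n-1 = 4.
  S[U,U] = ((0.2)·(0.2) + (-3.8)·(-3.8) + (-0.8)·(-0.8) + (1.2)·(1.2) + (3.2)·(3.2)) / 4 = 26.8/4 = 6.7
  S[U,V] = ((0.2)·(2.8) + (-3.8)·(0.8) + (-0.8)·(-2.2) + (1.2)·(2.8) + (3.2)·(-4.2)) / 4 = -10.8/4 = -2.7
  S[V,V] = ((2.8)·(2.8) + (0.8)·(0.8) + (-2.2)·(-2.2) + (2.8)·(2.8) + (-4.2)·(-4.2)) / 4 = 38.8/4 = 9.7

S is symmetric (S[j,i] = S[i,j]). Assembling:

S = [[6.7, -2.7],
 [-2.7, 9.7]]


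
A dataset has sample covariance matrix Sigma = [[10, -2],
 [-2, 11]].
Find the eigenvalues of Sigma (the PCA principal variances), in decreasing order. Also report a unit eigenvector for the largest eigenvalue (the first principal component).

Step 1 — characteristic polynomial of 2×2 Sigma:
  det(Sigma - λI) = λ² - trace · λ + det = 0.
  trace = 10 + 11 = 21, det = 10·11 - (-2)² = 106.
Step 2 — discriminant:
  Δ = trace² - 4·det = 441 - 424 = 17.
Step 3 — eigenvalues:
  λ = (trace ± √Δ)/2 = (21 ± 4.1231)/2,
  λ_1 = 12.5616,  λ_2 = 8.4384.

Step 4 — unit eigenvector for λ_1: solve (Sigma - λ_1 I)v = 0. First row:
  (10 - 12.5616)·v_x + (-2)·v_y = 0, i.e. (-2.5616)·v_x + (-2)·v_y = 0,
  so v ∝ (b, λ_1 - a) = (-2, 2.5616); multiply by -1 so the first entry is positive: u = (2, -2.5616).
  ||u|| = √((2)² + (-2.5616)²) = √(10.5616) ≈ 3.2499,
  v_1 = u/||u|| ≈ (0.6154, -0.7882) (||v_1|| = 1).

λ_1 = 12.5616,  λ_2 = 8.4384;  v_1 ≈ (0.6154, -0.7882)


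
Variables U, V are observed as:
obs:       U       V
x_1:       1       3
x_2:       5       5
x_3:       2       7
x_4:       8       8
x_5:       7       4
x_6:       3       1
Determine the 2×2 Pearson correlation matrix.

Step 1 — column means:
  mean(U) = (1 + 5 + 2 + 8 + 7 + 3) / 6 = 26/6 = 4.3333
  mean(V) = (3 + 5 + 7 + 8 + 4 + 1) / 6 = 28/6 = 4.6667

Step 2 — sample variances and covariances s[i,j] = (1/(n-1)) · Σ_k (x_{k,i} - mean_i) · (x_{k,j} - mean_j), with n-1 = 5:
  s[U,U] = ((-3.3333)·(-3.3333) + (0.6667)·(0.6667) + (-2.3333)·(-2.3333) + (3.6667)·(3.6667) + (2.6667)·(2.6667) + (-1.3333)·(-1.3333)) / 5 = 39.3333/5 = 7.8667
  s[U,V] = ((-3.3333)·(-1.6667) + (0.6667)·(0.3333) + (-2.3333)·(2.3333) + (3.6667)·(3.3333) + (2.6667)·(-0.6667) + (-1.3333)·(-3.6667)) / 5 = 15.6667/5 = 3.1333
  s[V,V] = ((-1.6667)·(-1.6667) + (0.3333)·(0.3333) + (2.3333)·(2.3333) + (3.3333)·(3.3333) + (-0.6667)·(-0.6667) + (-3.6667)·(-3.6667)) / 5 = 33.3333/5 = 6.6667
  Sample standard deviations s_i = √(s[i,i]):
  s(U) = √(7.8667) = 2.8048
  s(V) = √(6.6667) = 2.582

Step 3 — r_{ij} = s_{ij} / (s_i · s_j):
  r[U,U] = 1 (diagonal).
  r[U,V] = 3.1333 / (2.8048 · 2.582) = 3.1333 / 7.2419 = 0.4327
  r[V,V] = 1 (diagonal).

R is symmetric with unit diagonal. Assembling:

R = [[1, 0.4327],
 [0.4327, 1]]


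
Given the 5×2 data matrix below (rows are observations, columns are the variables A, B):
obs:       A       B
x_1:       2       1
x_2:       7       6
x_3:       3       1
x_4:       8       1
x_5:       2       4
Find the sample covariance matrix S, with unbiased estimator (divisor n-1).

Step 1 — column means:
  mean(A) = (2 + 7 + 3 + 8 + 2) / 5 = 22/5 = 4.4
  mean(B) = (1 + 6 + 1 + 1 + 4) / 5 = 13/5 = 2.6

Step 2 — sample covariance S[i,j] = (1/(n-1)) · Σ_k (x_{k,i} - mean_i) · (x_{k,j} - mean_j), with n-1 = 4.
  S[A,A] = ((-2.4)·(-2.4) + (2.6)·(2.6) + (-1.4)·(-1.4) + (3.6)·(3.6) + (-2.4)·(-2.4)) / 4 = 33.2/4 = 8.3
  S[A,B] = ((-2.4)·(-1.6) + (2.6)·(3.4) + (-1.4)·(-1.6) + (3.6)·(-1.6) + (-2.4)·(1.4)) / 4 = 5.8/4 = 1.45
  S[B,B] = ((-1.6)·(-1.6) + (3.4)·(3.4) + (-1.6)·(-1.6) + (-1.6)·(-1.6) + (1.4)·(1.4)) / 4 = 21.2/4 = 5.3

S is symmetric (S[j,i] = S[i,j]). Assembling:

S = [[8.3, 1.45],
 [1.45, 5.3]]


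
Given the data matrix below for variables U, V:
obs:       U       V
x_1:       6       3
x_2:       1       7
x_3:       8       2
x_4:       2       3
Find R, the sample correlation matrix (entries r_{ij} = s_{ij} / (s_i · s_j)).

Step 1 — column means:
  mean(U) = (6 + 1 + 8 + 2) / 4 = 17/4 = 4.25
  mean(V) = (3 + 7 + 2 + 3) / 4 = 15/4 = 3.75

Step 2 — sample variances and covariances s[i,j] = (1/(n-1)) · Σ_k (x_{k,i} - mean_i) · (x_{k,j} - mean_j), with n-1 = 3:
  s[U,U] = ((1.75)·(1.75) + (-3.25)·(-3.25) + (3.75)·(3.75) + (-2.25)·(-2.25)) / 3 = 32.75/3 = 10.9167
  s[U,V] = ((1.75)·(-0.75) + (-3.25)·(3.25) + (3.75)·(-1.75) + (-2.25)·(-0.75)) / 3 = -16.75/3 = -5.5833
  s[V,V] = ((-0.75)·(-0.75) + (3.25)·(3.25) + (-1.75)·(-1.75) + (-0.75)·(-0.75)) / 3 = 14.75/3 = 4.9167
  Sample standard deviations s_i = √(s[i,i]):
  s(U) = √(10.9167) = 3.304
  s(V) = √(4.9167) = 2.2174

Step 3 — r_{ij} = s_{ij} / (s_i · s_j):
  r[U,U] = 1 (diagonal).
  r[U,V] = -5.5833 / (3.304 · 2.2174) = -5.5833 / 7.3262 = -0.7621
  r[V,V] = 1 (diagonal).

R is symmetric with unit diagonal. Assembling:

R = [[1, -0.7621],
 [-0.7621, 1]]


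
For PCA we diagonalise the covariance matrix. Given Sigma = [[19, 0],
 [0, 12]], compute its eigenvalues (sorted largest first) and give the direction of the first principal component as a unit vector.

Step 1 — characteristic polynomial of 2×2 Sigma:
  det(Sigma - λI) = λ² - trace · λ + det = 0.
  trace = 19 + 12 = 31, det = 19·12 - (0)² = 228.
Step 2 — discriminant:
  Δ = trace² - 4·det = 961 - 912 = 49.
Step 3 — eigenvalues:
  λ = (trace ± √Δ)/2 = (31 ± 7)/2,
  λ_1 = 19,  λ_2 = 12.

Step 4 — unit eigenvector for λ_1: Sigma is diagonal, so its eigenvectors are the coordinate axes. λ_1 = 19 is the diagonal entry on the first coordinate axis, hence
  v_1 = (1, 0) (||v_1|| = 1).

λ_1 = 19,  λ_2 = 12;  v_1 ≈ (1, 0)


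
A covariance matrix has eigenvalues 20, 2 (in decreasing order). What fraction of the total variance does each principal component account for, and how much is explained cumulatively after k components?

Step 1 — total variance = trace(Sigma) = Σ λ_i = 20 + 2 = 22.

Step 2 — fraction explained by component i = λ_i / Σ λ:
  PC1: 20/22 = 0.9091
  PC2: 2/22 = 0.0909

Step 3 — cumulative fraction after k components = (λ_1 + ... + λ_k) / Σ λ:
  k = 1: 20/22 = 0.9091
  k = 2: (20 + 2)/22 = 22/22 = 1

Summary (fraction, with percent):

explained: PC1 0.9091 (90.91%), PC2 0.0909 (9.09%);  cumulative: 0.9091, 1


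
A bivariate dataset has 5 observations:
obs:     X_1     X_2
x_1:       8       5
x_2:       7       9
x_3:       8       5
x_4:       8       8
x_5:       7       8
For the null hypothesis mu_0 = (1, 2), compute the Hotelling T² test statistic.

Step 1 — sample mean vector:
  mean(X_1) = (8 + 7 + 8 + 8 + 7) / 5 = 38/5 = 7.6
  mean(X_2) = (5 + 9 + 5 + 8 + 8) / 5 = 35/5 = 7
  x̄ = (7.6, 7),  deviation x̄ - mu_0 = (7.6, 7) - (1, 2) = (6.6, 5).

Step 2 — sample covariance matrix, S[i,j] = (1/(n-1)) · Σ_k (x_{k,i} - mean_i) · (x_{k,j} - mean_j), divisor n-1 = 4:
  S[X_1,X_1] = ((0.4)·(0.4) + (-0.6)·(-0.6) + (0.4)·(0.4) + (0.4)·(0.4) + (-0.6)·(-0.6)) / 4 = 1.2/4 = 0.3
  S[X_1,X_2] = ((0.4)·(-2) + (-0.6)·(2) + (0.4)·(-2) + (0.4)·(1) + (-0.6)·(1)) / 4 = -3/4 = -0.75
  S[X_2,X_2] = ((-2)·(-2) + (2)·(2) + (-2)·(-2) + (1)·(1) + (1)·(1)) / 4 = 14/4 = 3.5
  S = [[0.3, -0.75],
 [-0.75, 3.5]].

Step 3 — invert S. det(S) = 0.3·3.5 - (-0.75)² = 0.4875.
  S^{-1} = (1/det) · [[d, -b], [-b, a]] = [[7.1795, 1.5385],
 [1.5385, 0.6154]].

Step 4 — quadratic form (x̄ - mu_0)^T · S^{-1} · (x̄ - mu_0):
  S^{-1} · (x̄ - mu_0) = (55.0769, 13.2308),
  (x̄ - mu_0)^T · [...] = (6.6)·(55.0769) + (5)·(13.2308) = 429.6615.

Step 5 — scale by n: T² = 5 · 429.6615 = 2148.3077.

T² ≈ 2148.3077


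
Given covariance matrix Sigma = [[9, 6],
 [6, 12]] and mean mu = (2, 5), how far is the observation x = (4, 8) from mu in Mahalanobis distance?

Step 1 — centre the observation: (x - mu) = (2, 3).

Step 2 — invert Sigma. det(Sigma) = 9·12 - (6)² = 72.
  Sigma^{-1} = (1/det) · [[d, -b], [-b, a]] = [[0.1667, -0.0833],
 [-0.0833, 0.125]].

Step 3 — form the quadratic (x - mu)^T · Sigma^{-1} · (x - mu):
  Sigma^{-1} · (x - mu) = (0.0833, 0.2083).
  (x - mu)^T · [Sigma^{-1} · (x - mu)] = (2)·(0.0833) + (3)·(0.2083) = 0.7917.

Step 4 — take square root: d = √(0.7917) ≈ 0.8898.

d(x, mu) = √(0.7917) ≈ 0.8898


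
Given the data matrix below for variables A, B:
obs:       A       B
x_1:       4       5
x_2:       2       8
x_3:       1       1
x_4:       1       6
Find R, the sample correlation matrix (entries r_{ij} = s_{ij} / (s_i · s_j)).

Step 1 — column means:
  mean(A) = (4 + 2 + 1 + 1) / 4 = 8/4 = 2
  mean(B) = (5 + 8 + 1 + 6) / 4 = 20/4 = 5

Step 2 — sample variances and covariances s[i,j] = (1/(n-1)) · Σ_k (x_{k,i} - mean_i) · (x_{k,j} - mean_j), with n-1 = 3:
  s[A,A] = ((2)·(2) + (0)·(0) + (-1)·(-1) + (-1)·(-1)) / 3 = 6/3 = 2
  s[A,B] = ((2)·(0) + (0)·(3) + (-1)·(-4) + (-1)·(1)) / 3 = 3/3 = 1
  s[B,B] = ((0)·(0) + (3)·(3) + (-4)·(-4) + (1)·(1)) / 3 = 26/3 = 8.6667
  Sample standard deviations s_i = √(s[i,i]):
  s(A) = √(2) = 1.4142
  s(B) = √(8.6667) = 2.9439

Step 3 — r_{ij} = s_{ij} / (s_i · s_j):
  r[A,A] = 1 (diagonal).
  r[A,B] = 1 / (1.4142 · 2.9439) = 1 / 4.1633 = 0.2402
  r[B,B] = 1 (diagonal).

R is symmetric with unit diagonal. Assembling:

R = [[1, 0.2402],
 [0.2402, 1]]


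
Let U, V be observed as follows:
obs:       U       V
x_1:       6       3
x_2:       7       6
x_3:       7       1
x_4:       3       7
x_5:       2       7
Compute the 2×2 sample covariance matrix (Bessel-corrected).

Step 1 — column means:
  mean(U) = (6 + 7 + 7 + 3 + 2) / 5 = 25/5 = 5
  mean(V) = (3 + 6 + 1 + 7 + 7) / 5 = 24/5 = 4.8

Step 2 — sample covariance S[i,j] = (1/(n-1)) · Σ_k (x_{k,i} - mean_i) · (x_{k,j} - mean_j), with n-1 = 4.
  S[U,U] = ((1)·(1) + (2)·(2) + (2)·(2) + (-2)·(-2) + (-3)·(-3)) / 4 = 22/4 = 5.5
  S[U,V] = ((1)·(-1.8) + (2)·(1.2) + (2)·(-3.8) + (-2)·(2.2) + (-3)·(2.2)) / 4 = -18/4 = -4.5
  S[V,V] = ((-1.8)·(-1.8) + (1.2)·(1.2) + (-3.8)·(-3.8) + (2.2)·(2.2) + (2.2)·(2.2)) / 4 = 28.8/4 = 7.2

S is symmetric (S[j,i] = S[i,j]). Assembling:

S = [[5.5, -4.5],
 [-4.5, 7.2]]


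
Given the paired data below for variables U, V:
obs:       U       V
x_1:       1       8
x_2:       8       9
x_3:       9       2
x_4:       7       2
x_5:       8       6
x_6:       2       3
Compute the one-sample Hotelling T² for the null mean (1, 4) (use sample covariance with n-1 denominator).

Step 1 — sample mean vector:
  mean(U) = (1 + 8 + 9 + 7 + 8 + 2) / 6 = 35/6 = 5.8333
  mean(V) = (8 + 9 + 2 + 2 + 6 + 3) / 6 = 30/6 = 5
  x̄ = (5.8333, 5),  deviation x̄ - mu_0 = (5.8333, 5) - (1, 4) = (4.8333, 1).

Step 2 — sample covariance matrix, S[i,j] = (1/(n-1)) · Σ_k (x_{k,i} - mean_i) · (x_{k,j} - mean_j), divisor n-1 = 5:
  S[U,U] = ((-4.8333)·(-4.8333) + (2.1667)·(2.1667) + (3.1667)·(3.1667) + (1.1667)·(1.1667) + (2.1667)·(2.1667) + (-3.8333)·(-3.8333)) / 5 = 58.8333/5 = 11.7667
  S[U,V] = ((-4.8333)·(3) + (2.1667)·(4) + (3.1667)·(-3) + (1.1667)·(-3) + (2.1667)·(1) + (-3.8333)·(-2)) / 5 = -9/5 = -1.8
  S[V,V] = ((3)·(3) + (4)·(4) + (-3)·(-3) + (-3)·(-3) + (1)·(1) + (-2)·(-2)) / 5 = 48/5 = 9.6
  S = [[11.7667, -1.8],
 [-1.8, 9.6]].

Step 3 — invert S. det(S) = 11.7667·9.6 - (-1.8)² = 109.72.
  S^{-1} = (1/det) · [[d, -b], [-b, a]] = [[0.0875, 0.0164],
 [0.0164, 0.1072]].

Step 4 — quadratic form (x̄ - mu_0)^T · S^{-1} · (x̄ - mu_0):
  S^{-1} · (x̄ - mu_0) = (0.4393, 0.1865),
  (x̄ - mu_0)^T · [...] = (4.8333)·(0.4393) + (1)·(0.1865) = 2.3098.

Step 5 — scale by n: T² = 6 · 2.3098 = 13.8589.

T² ≈ 13.8589


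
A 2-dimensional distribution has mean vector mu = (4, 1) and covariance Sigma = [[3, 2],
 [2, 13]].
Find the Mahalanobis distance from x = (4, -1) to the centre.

Step 1 — centre the observation: (x - mu) = (0, -2).

Step 2 — invert Sigma. det(Sigma) = 3·13 - (2)² = 35.
  Sigma^{-1} = (1/det) · [[d, -b], [-b, a]] = [[0.3714, -0.0571],
 [-0.0571, 0.0857]].

Step 3 — form the quadratic (x - mu)^T · Sigma^{-1} · (x - mu):
  Sigma^{-1} · (x - mu) = (0.1143, -0.1714).
  (x - mu)^T · [Sigma^{-1} · (x - mu)] = (0)·(0.1143) + (-2)·(-0.1714) = 0.3429.

Step 4 — take square root: d = √(0.3429) ≈ 0.5855.

d(x, mu) = √(0.3429) ≈ 0.5855


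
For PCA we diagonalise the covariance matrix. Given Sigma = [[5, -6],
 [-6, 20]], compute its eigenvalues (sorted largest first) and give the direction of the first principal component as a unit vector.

Step 1 — characteristic polynomial of 2×2 Sigma:
  det(Sigma - λI) = λ² - trace · λ + det = 0.
  trace = 5 + 20 = 25, det = 5·20 - (-6)² = 64.
Step 2 — discriminant:
  Δ = trace² - 4·det = 625 - 256 = 369.
Step 3 — eigenvalues:
  λ = (trace ± √Δ)/2 = (25 ± 19.2094)/2,
  λ_1 = 22.1047,  λ_2 = 2.8953.

Step 4 — unit eigenvector for λ_1: solve (Sigma - λ_1 I)v = 0. First row:
  (5 - 22.1047)·v_x + (-6)·v_y = 0, i.e. (-17.1047)·v_x + (-6)·v_y = 0,
  so v ∝ (b, λ_1 - a) = (-6, 17.1047); multiply by -1 so the first entry is positive: u = (6, -17.1047).
  ||u|| = √((6)² + (-17.1047)²) = √(328.5703) ≈ 18.1265,
  v_1 = u/||u|| ≈ (0.331, -0.9436) (||v_1|| = 1).

λ_1 = 22.1047,  λ_2 = 2.8953;  v_1 ≈ (0.331, -0.9436)


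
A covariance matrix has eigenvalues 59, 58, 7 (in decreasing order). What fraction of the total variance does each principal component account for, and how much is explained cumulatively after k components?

Step 1 — total variance = trace(Sigma) = Σ λ_i = 59 + 58 + 7 = 124.

Step 2 — fraction explained by component i = λ_i / Σ λ:
  PC1: 59/124 = 0.4758
  PC2: 58/124 = 0.4677
  PC3: 7/124 = 0.0565

Step 3 — cumulative fraction after k components = (λ_1 + ... + λ_k) / Σ λ:
  k = 1: 59/124 = 0.4758
  k = 2: (59 + 58)/124 = 117/124 = 0.9435
  k = 3: (59 + 58 + 7)/124 = 124/124 = 1

Summary (fraction, with percent):

explained: PC1 0.4758 (47.58%), PC2 0.4677 (46.77%), PC3 0.0565 (5.65%);  cumulative: 0.4758, 0.9435, 1


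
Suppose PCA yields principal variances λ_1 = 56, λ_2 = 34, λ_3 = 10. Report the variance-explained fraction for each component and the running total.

Step 1 — total variance = trace(Sigma) = Σ λ_i = 56 + 34 + 10 = 100.

Step 2 — fraction explained by component i = λ_i / Σ λ:
  PC1: 56/100 = 0.56
  PC2: 34/100 = 0.34
  PC3: 10/100 = 0.1

Step 3 — cumulative fraction after k components = (λ_1 + ... + λ_k) / Σ λ:
  k = 1: 56/100 = 0.56
  k = 2: (56 + 34)/100 = 90/100 = 0.9
  k = 3: (56 + 34 + 10)/100 = 100/100 = 1

Summary (fraction, with percent):

explained: PC1 0.56 (56%), PC2 0.34 (34%), PC3 0.1 (10%);  cumulative: 0.56, 0.9, 1


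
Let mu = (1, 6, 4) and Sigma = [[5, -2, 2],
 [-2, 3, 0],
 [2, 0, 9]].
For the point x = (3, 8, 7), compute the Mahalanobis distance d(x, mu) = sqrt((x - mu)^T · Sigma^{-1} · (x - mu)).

Step 1 — centre the observation: (x - mu) = (2, 2, 3).

Step 2 — invert Sigma (cofactor / det for 3×3, or solve directly):
  Sigma^{-1} = [[0.3103, 0.2069, -0.069],
 [0.2069, 0.4713, -0.046],
 [-0.069, -0.046, 0.1264]].

Step 3 — form the quadratic (x - mu)^T · Sigma^{-1} · (x - mu):
  Sigma^{-1} · (x - mu) = (0.8276, 1.2184, 0.1494).
  (x - mu)^T · [Sigma^{-1} · (x - mu)] = (2)·(0.8276) + (2)·(1.2184) + (3)·(0.1494) = 4.5402.

Step 4 — take square root: d = √(4.5402) ≈ 2.1308.

d(x, mu) = √(4.5402) ≈ 2.1308


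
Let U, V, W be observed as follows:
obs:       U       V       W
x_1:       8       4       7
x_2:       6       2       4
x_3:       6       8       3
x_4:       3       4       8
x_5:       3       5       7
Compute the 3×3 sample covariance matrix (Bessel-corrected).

Step 1 — column means:
  mean(U) = (8 + 6 + 6 + 3 + 3) / 5 = 26/5 = 5.2
  mean(V) = (4 + 2 + 8 + 4 + 5) / 5 = 23/5 = 4.6
  mean(W) = (7 + 4 + 3 + 8 + 7) / 5 = 29/5 = 5.8

Step 2 — sample covariance S[i,j] = (1/(n-1)) · Σ_k (x_{k,i} - mean_i) · (x_{k,j} - mean_j), with n-1 = 4.
  S[U,U] = ((2.8)·(2.8) + (0.8)·(0.8) + (0.8)·(0.8) + (-2.2)·(-2.2) + (-2.2)·(-2.2)) / 4 = 18.8/4 = 4.7
  S[U,V] = ((2.8)·(-0.6) + (0.8)·(-2.6) + (0.8)·(3.4) + (-2.2)·(-0.6) + (-2.2)·(0.4)) / 4 = -0.6/4 = -0.15
  S[U,W] = ((2.8)·(1.2) + (0.8)·(-1.8) + (0.8)·(-2.8) + (-2.2)·(2.2) + (-2.2)·(1.2)) / 4 = -7.8/4 = -1.95
  S[V,V] = ((-0.6)·(-0.6) + (-2.6)·(-2.6) + (3.4)·(3.4) + (-0.6)·(-0.6) + (0.4)·(0.4)) / 4 = 19.2/4 = 4.8
  S[V,W] = ((-0.6)·(1.2) + (-2.6)·(-1.8) + (3.4)·(-2.8) + (-0.6)·(2.2) + (0.4)·(1.2)) / 4 = -6.4/4 = -1.6
  S[W,W] = ((1.2)·(1.2) + (-1.8)·(-1.8) + (-2.8)·(-2.8) + (2.2)·(2.2) + (1.2)·(1.2)) / 4 = 18.8/4 = 4.7

S is symmetric (S[j,i] = S[i,j]). Assembling:

S = [[4.7, -0.15, -1.95],
 [-0.15, 4.8, -1.6],
 [-1.95, -1.6, 4.7]]


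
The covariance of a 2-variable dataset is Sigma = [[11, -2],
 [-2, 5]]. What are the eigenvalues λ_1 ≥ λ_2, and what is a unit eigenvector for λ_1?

Step 1 — characteristic polynomial of 2×2 Sigma:
  det(Sigma - λI) = λ² - trace · λ + det = 0.
  trace = 11 + 5 = 16, det = 11·5 - (-2)² = 51.
Step 2 — discriminant:
  Δ = trace² - 4·det = 256 - 204 = 52.
Step 3 — eigenvalues:
  λ = (trace ± √Δ)/2 = (16 ± 7.2111)/2,
  λ_1 = 11.6056,  λ_2 = 4.3944.

Step 4 — unit eigenvector for λ_1: solve (Sigma - λ_1 I)v = 0. First row:
  (11 - 11.6056)·v_x + (-2)·v_y = 0, i.e. (-0.6056)·v_x + (-2)·v_y = 0,
  so v ∝ (b, λ_1 - a) = (-2, 0.6056); multiply by -1 so the first entry is positive: u = (2, -0.6056).
  ||u|| = √((2)² + (-0.6056)²) = √(4.3667) ≈ 2.0897,
  v_1 = u/||u|| ≈ (0.9571, -0.2898) (||v_1|| = 1).

λ_1 = 11.6056,  λ_2 = 4.3944;  v_1 ≈ (0.9571, -0.2898)


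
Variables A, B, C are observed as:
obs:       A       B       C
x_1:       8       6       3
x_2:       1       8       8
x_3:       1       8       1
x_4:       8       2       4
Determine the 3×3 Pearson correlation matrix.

Step 1 — column means:
  mean(A) = (8 + 1 + 1 + 8) / 4 = 18/4 = 4.5
  mean(B) = (6 + 8 + 8 + 2) / 4 = 24/4 = 6
  mean(C) = (3 + 8 + 1 + 4) / 4 = 16/4 = 4

Step 2 — sample variances and covariances s[i,j] = (1/(n-1)) · Σ_k (x_{k,i} - mean_i) · (x_{k,j} - mean_j), with n-1 = 3:
  s[A,A] = ((3.5)·(3.5) + (-3.5)·(-3.5) + (-3.5)·(-3.5) + (3.5)·(3.5)) / 3 = 49/3 = 16.3333
  s[A,B] = ((3.5)·(0) + (-3.5)·(2) + (-3.5)·(2) + (3.5)·(-4)) / 3 = -28/3 = -9.3333
  s[A,C] = ((3.5)·(-1) + (-3.5)·(4) + (-3.5)·(-3) + (3.5)·(0)) / 3 = -7/3 = -2.3333
  s[B,B] = ((0)·(0) + (2)·(2) + (2)·(2) + (-4)·(-4)) / 3 = 24/3 = 8
  s[B,C] = ((0)·(-1) + (2)·(4) + (2)·(-3) + (-4)·(0)) / 3 = 2/3 = 0.6667
  s[C,C] = ((-1)·(-1) + (4)·(4) + (-3)·(-3) + (0)·(0)) / 3 = 26/3 = 8.6667
  Sample standard deviations s_i = √(s[i,i]):
  s(A) = √(16.3333) = 4.0415
  s(B) = √(8) = 2.8284
  s(C) = √(8.6667) = 2.9439

Step 3 — r_{ij} = s_{ij} / (s_i · s_j):
  r[A,A] = 1 (diagonal).
  r[A,B] = -9.3333 / (4.0415 · 2.8284) = -9.3333 / 11.431 = -0.8165
  r[A,C] = -2.3333 / (4.0415 · 2.9439) = -2.3333 / 11.8977 = -0.1961
  r[B,B] = 1 (diagonal).
  r[B,C] = 0.6667 / (2.8284 · 2.9439) = 0.6667 / 8.3267 = 0.0801
  r[C,C] = 1 (diagonal).

R is symmetric with unit diagonal. Assembling:

R = [[1, -0.8165, -0.1961],
 [-0.8165, 1, 0.0801],
 [-0.1961, 0.0801, 1]]


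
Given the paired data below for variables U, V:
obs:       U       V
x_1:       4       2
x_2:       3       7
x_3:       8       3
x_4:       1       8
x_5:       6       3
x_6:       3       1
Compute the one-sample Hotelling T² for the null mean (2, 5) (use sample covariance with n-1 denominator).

Step 1 — sample mean vector:
  mean(U) = (4 + 3 + 8 + 1 + 6 + 3) / 6 = 25/6 = 4.1667
  mean(V) = (2 + 7 + 3 + 8 + 3 + 1) / 6 = 24/6 = 4
  x̄ = (4.1667, 4),  deviation x̄ - mu_0 = (4.1667, 4) - (2, 5) = (2.1667, -1).

Step 2 — sample covariance matrix, S[i,j] = (1/(n-1)) · Σ_k (x_{k,i} - mean_i) · (x_{k,j} - mean_j), divisor n-1 = 5:
  S[U,U] = ((-0.1667)·(-0.1667) + (-1.1667)·(-1.1667) + (3.8333)·(3.8333) + (-3.1667)·(-3.1667) + (1.8333)·(1.8333) + (-1.1667)·(-1.1667)) / 5 = 30.8333/5 = 6.1667
  S[U,V] = ((-0.1667)·(-2) + (-1.1667)·(3) + (3.8333)·(-1) + (-3.1667)·(4) + (1.8333)·(-1) + (-1.1667)·(-3)) / 5 = -18/5 = -3.6
  S[V,V] = ((-2)·(-2) + (3)·(3) + (-1)·(-1) + (4)·(4) + (-1)·(-1) + (-3)·(-3)) / 5 = 40/5 = 8
  S = [[6.1667, -3.6],
 [-3.6, 8]].

Step 3 — invert S. det(S) = 6.1667·8 - (-3.6)² = 36.3733.
  S^{-1} = (1/det) · [[d, -b], [-b, a]] = [[0.2199, 0.099],
 [0.099, 0.1695]].

Step 4 — quadratic form (x̄ - mu_0)^T · S^{-1} · (x̄ - mu_0):
  S^{-1} · (x̄ - mu_0) = (0.3776, 0.0449),
  (x̄ - mu_0)^T · [...] = (2.1667)·(0.3776) + (-1)·(0.0449) = 0.7732.

Step 5 — scale by n: T² = 6 · 0.7732 = 4.6389.

T² ≈ 4.6389


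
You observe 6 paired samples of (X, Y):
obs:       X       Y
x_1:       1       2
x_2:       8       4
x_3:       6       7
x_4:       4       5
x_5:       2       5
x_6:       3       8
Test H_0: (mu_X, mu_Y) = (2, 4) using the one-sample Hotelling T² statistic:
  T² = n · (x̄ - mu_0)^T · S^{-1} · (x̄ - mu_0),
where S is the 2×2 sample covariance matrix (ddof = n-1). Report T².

Step 1 — sample mean vector:
  mean(X) = (1 + 8 + 6 + 4 + 2 + 3) / 6 = 24/6 = 4
  mean(Y) = (2 + 4 + 7 + 5 + 5 + 8) / 6 = 31/6 = 5.1667
  x̄ = (4, 5.1667),  deviation x̄ - mu_0 = (4, 5.1667) - (2, 4) = (2, 1.1667).

Step 2 — sample covariance matrix, S[i,j] = (1/(n-1)) · Σ_k (x_{k,i} - mean_i) · (x_{k,j} - mean_j), divisor n-1 = 5:
  S[X,X] = ((-3)·(-3) + (4)·(4) + (2)·(2) + (0)·(0) + (-2)·(-2) + (-1)·(-1)) / 5 = 34/5 = 6.8
  S[X,Y] = ((-3)·(-3.1667) + (4)·(-1.1667) + (2)·(1.8333) + (0)·(-0.1667) + (-2)·(-0.1667) + (-1)·(2.8333)) / 5 = 6/5 = 1.2
  S[Y,Y] = ((-3.1667)·(-3.1667) + (-1.1667)·(-1.1667) + (1.8333)·(1.8333) + (-0.1667)·(-0.1667) + (-0.1667)·(-0.1667) + (2.8333)·(2.8333)) / 5 = 22.8333/5 = 4.5667
  S = [[6.8, 1.2],
 [1.2, 4.5667]].

Step 3 — invert S. det(S) = 6.8·4.5667 - (1.2)² = 29.6133.
  S^{-1} = (1/det) · [[d, -b], [-b, a]] = [[0.1542, -0.0405],
 [-0.0405, 0.2296]].

Step 4 — quadratic form (x̄ - mu_0)^T · S^{-1} · (x̄ - mu_0):
  S^{-1} · (x̄ - mu_0) = (0.2611, 0.1869),
  (x̄ - mu_0)^T · [...] = (2)·(0.2611) + (1.1667)·(0.1869) = 0.7403.

Step 5 — scale by n: T² = 6 · 0.7403 = 4.4417.

T² ≈ 4.4417


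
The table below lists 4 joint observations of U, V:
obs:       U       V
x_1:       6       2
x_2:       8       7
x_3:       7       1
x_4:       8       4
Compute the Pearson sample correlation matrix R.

Step 1 — column means:
  mean(U) = (6 + 8 + 7 + 8) / 4 = 29/4 = 7.25
  mean(V) = (2 + 7 + 1 + 4) / 4 = 14/4 = 3.5

Step 2 — sample variances and covariances s[i,j] = (1/(n-1)) · Σ_k (x_{k,i} - mean_i) · (x_{k,j} - mean_j), with n-1 = 3:
  s[U,U] = ((-1.25)·(-1.25) + (0.75)·(0.75) + (-0.25)·(-0.25) + (0.75)·(0.75)) / 3 = 2.75/3 = 0.9167
  s[U,V] = ((-1.25)·(-1.5) + (0.75)·(3.5) + (-0.25)·(-2.5) + (0.75)·(0.5)) / 3 = 5.5/3 = 1.8333
  s[V,V] = ((-1.5)·(-1.5) + (3.5)·(3.5) + (-2.5)·(-2.5) + (0.5)·(0.5)) / 3 = 21/3 = 7
  Sample standard deviations s_i = √(s[i,i]):
  s(U) = √(0.9167) = 0.9574
  s(V) = √(7) = 2.6458

Step 3 — r_{ij} = s_{ij} / (s_i · s_j):
  r[U,U] = 1 (diagonal).
  r[U,V] = 1.8333 / (0.9574 · 2.6458) = 1.8333 / 2.5331 = 0.7237
  r[V,V] = 1 (diagonal).

R is symmetric with unit diagonal. Assembling:

R = [[1, 0.7237],
 [0.7237, 1]]


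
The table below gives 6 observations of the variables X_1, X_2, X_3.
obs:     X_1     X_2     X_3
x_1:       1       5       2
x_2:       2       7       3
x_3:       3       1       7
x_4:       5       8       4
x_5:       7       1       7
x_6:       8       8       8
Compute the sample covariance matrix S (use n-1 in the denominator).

Step 1 — column means:
  mean(X_1) = (1 + 2 + 3 + 5 + 7 + 8) / 6 = 26/6 = 4.3333
  mean(X_2) = (5 + 7 + 1 + 8 + 1 + 8) / 6 = 30/6 = 5
  mean(X_3) = (2 + 3 + 7 + 4 + 7 + 8) / 6 = 31/6 = 5.1667

Step 2 — sample covariance S[i,j] = (1/(n-1)) · Σ_k (x_{k,i} - mean_i) · (x_{k,j} - mean_j), with n-1 = 5.
  S[X_1,X_1] = ((-3.3333)·(-3.3333) + (-2.3333)·(-2.3333) + (-1.3333)·(-1.3333) + (0.6667)·(0.6667) + (2.6667)·(2.6667) + (3.6667)·(3.6667)) / 5 = 39.3333/5 = 7.8667
  S[X_1,X_2] = ((-3.3333)·(0) + (-2.3333)·(2) + (-1.3333)·(-4) + (0.6667)·(3) + (2.6667)·(-4) + (3.6667)·(3)) / 5 = 3/5 = 0.6
  S[X_1,X_3] = ((-3.3333)·(-3.1667) + (-2.3333)·(-2.1667) + (-1.3333)·(1.8333) + (0.6667)·(-1.1667) + (2.6667)·(1.8333) + (3.6667)·(2.8333)) / 5 = 27.6667/5 = 5.5333
  S[X_2,X_2] = ((0)·(0) + (2)·(2) + (-4)·(-4) + (3)·(3) + (-4)·(-4) + (3)·(3)) / 5 = 54/5 = 10.8
  S[X_2,X_3] = ((0)·(-3.1667) + (2)·(-2.1667) + (-4)·(1.8333) + (3)·(-1.1667) + (-4)·(1.8333) + (3)·(2.8333)) / 5 = -14/5 = -2.8
  S[X_3,X_3] = ((-3.1667)·(-3.1667) + (-2.1667)·(-2.1667) + (1.8333)·(1.8333) + (-1.1667)·(-1.1667) + (1.8333)·(1.8333) + (2.8333)·(2.8333)) / 5 = 30.8333/5 = 6.1667

S is symmetric (S[j,i] = S[i,j]). Assembling:

S = [[7.8667, 0.6, 5.5333],
 [0.6, 10.8, -2.8],
 [5.5333, -2.8, 6.1667]]


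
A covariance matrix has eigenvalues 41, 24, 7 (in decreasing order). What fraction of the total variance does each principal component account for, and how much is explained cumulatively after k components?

Step 1 — total variance = trace(Sigma) = Σ λ_i = 41 + 24 + 7 = 72.

Step 2 — fraction explained by component i = λ_i / Σ λ:
  PC1: 41/72 = 0.5694
  PC2: 24/72 = 0.3333
  PC3: 7/72 = 0.0972

Step 3 — cumulative fraction after k components = (λ_1 + ... + λ_k) / Σ λ:
  k = 1: 41/72 = 0.5694
  k = 2: (41 + 24)/72 = 65/72 = 0.9028
  k = 3: (41 + 24 + 7)/72 = 72/72 = 1

Summary (fraction, with percent):

explained: PC1 0.5694 (56.94%), PC2 0.3333 (33.33%), PC3 0.0972 (9.72%);  cumulative: 0.5694, 0.9028, 1


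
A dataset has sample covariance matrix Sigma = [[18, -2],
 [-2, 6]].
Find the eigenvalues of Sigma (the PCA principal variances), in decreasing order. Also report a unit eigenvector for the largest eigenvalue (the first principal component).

Step 1 — characteristic polynomial of 2×2 Sigma:
  det(Sigma - λI) = λ² - trace · λ + det = 0.
  trace = 18 + 6 = 24, det = 18·6 - (-2)² = 104.
Step 2 — discriminant:
  Δ = trace² - 4·det = 576 - 416 = 160.
Step 3 — eigenvalues:
  λ = (trace ± √Δ)/2 = (24 ± 12.6491)/2,
  λ_1 = 18.3246,  λ_2 = 5.6754.

Step 4 — unit eigenvector for λ_1: solve (Sigma - λ_1 I)v = 0. First row:
  (18 - 18.3246)·v_x + (-2)·v_y = 0, i.e. (-0.3246)·v_x + (-2)·v_y = 0,
  so v ∝ (b, λ_1 - a) = (-2, 0.3246); multiply by -1 so the first entry is positive: u = (2, -0.3246).
  ||u|| = √((2)² + (-0.3246)²) = √(4.1053) ≈ 2.0262,
  v_1 = u/||u|| ≈ (0.9871, -0.1602) (||v_1|| = 1).

λ_1 = 18.3246,  λ_2 = 5.6754;  v_1 ≈ (0.9871, -0.1602)


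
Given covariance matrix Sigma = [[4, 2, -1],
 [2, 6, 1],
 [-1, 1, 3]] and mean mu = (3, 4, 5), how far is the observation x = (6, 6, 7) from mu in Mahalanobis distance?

Step 1 — centre the observation: (x - mu) = (3, 2, 2).

Step 2 — invert Sigma (cofactor / det for 3×3, or solve directly):
  Sigma^{-1} = [[0.3696, -0.1522, 0.1739],
 [-0.1522, 0.2391, -0.1304],
 [0.1739, -0.1304, 0.4348]].

Step 3 — form the quadratic (x - mu)^T · Sigma^{-1} · (x - mu):
  Sigma^{-1} · (x - mu) = (1.1522, -0.2391, 1.1304).
  (x - mu)^T · [Sigma^{-1} · (x - mu)] = (3)·(1.1522) + (2)·(-0.2391) + (2)·(1.1304) = 5.2391.

Step 4 — take square root: d = √(5.2391) ≈ 2.2889.

d(x, mu) = √(5.2391) ≈ 2.2889


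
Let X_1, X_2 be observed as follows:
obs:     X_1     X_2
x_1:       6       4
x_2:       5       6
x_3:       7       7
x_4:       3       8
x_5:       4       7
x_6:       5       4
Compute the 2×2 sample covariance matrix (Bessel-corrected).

Step 1 — column means:
  mean(X_1) = (6 + 5 + 7 + 3 + 4 + 5) / 6 = 30/6 = 5
  mean(X_2) = (4 + 6 + 7 + 8 + 7 + 4) / 6 = 36/6 = 6

Step 2 — sample covariance S[i,j] = (1/(n-1)) · Σ_k (x_{k,i} - mean_i) · (x_{k,j} - mean_j), with n-1 = 5.
  S[X_1,X_1] = ((1)·(1) + (0)·(0) + (2)·(2) + (-2)·(-2) + (-1)·(-1) + (0)·(0)) / 5 = 10/5 = 2
  S[X_1,X_2] = ((1)·(-2) + (0)·(0) + (2)·(1) + (-2)·(2) + (-1)·(1) + (0)·(-2)) / 5 = -5/5 = -1
  S[X_2,X_2] = ((-2)·(-2) + (0)·(0) + (1)·(1) + (2)·(2) + (1)·(1) + (-2)·(-2)) / 5 = 14/5 = 2.8

S is symmetric (S[j,i] = S[i,j]). Assembling:

S = [[2, -1],
 [-1, 2.8]]


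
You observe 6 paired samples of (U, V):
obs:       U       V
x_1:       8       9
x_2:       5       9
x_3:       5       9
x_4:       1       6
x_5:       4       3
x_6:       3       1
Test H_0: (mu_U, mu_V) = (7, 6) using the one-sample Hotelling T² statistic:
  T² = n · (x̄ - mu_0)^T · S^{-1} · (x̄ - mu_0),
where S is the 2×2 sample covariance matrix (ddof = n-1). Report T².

Step 1 — sample mean vector:
  mean(U) = (8 + 5 + 5 + 1 + 4 + 3) / 6 = 26/6 = 4.3333
  mean(V) = (9 + 9 + 9 + 6 + 3 + 1) / 6 = 37/6 = 6.1667
  x̄ = (4.3333, 6.1667),  deviation x̄ - mu_0 = (4.3333, 6.1667) - (7, 6) = (-2.6667, 0.1667).

Step 2 — sample covariance matrix, S[i,j] = (1/(n-1)) · Σ_k (x_{k,i} - mean_i) · (x_{k,j} - mean_j), divisor n-1 = 5:
  S[U,U] = ((3.6667)·(3.6667) + (0.6667)·(0.6667) + (0.6667)·(0.6667) + (-3.3333)·(-3.3333) + (-0.3333)·(-0.3333) + (-1.3333)·(-1.3333)) / 5 = 27.3333/5 = 5.4667
  S[U,V] = ((3.6667)·(2.8333) + (0.6667)·(2.8333) + (0.6667)·(2.8333) + (-3.3333)·(-0.1667) + (-0.3333)·(-3.1667) + (-1.3333)·(-5.1667)) / 5 = 22.6667/5 = 4.5333
  S[V,V] = ((2.8333)·(2.8333) + (2.8333)·(2.8333) + (2.8333)·(2.8333) + (-0.1667)·(-0.1667) + (-3.1667)·(-3.1667) + (-5.1667)·(-5.1667)) / 5 = 60.8333/5 = 12.1667
  S = [[5.4667, 4.5333],
 [4.5333, 12.1667]].

Step 3 — invert S. det(S) = 5.4667·12.1667 - (4.5333)² = 45.96.
  S^{-1} = (1/det) · [[d, -b], [-b, a]] = [[0.2647, -0.0986],
 [-0.0986, 0.1189]].

Step 4 — quadratic form (x̄ - mu_0)^T · S^{-1} · (x̄ - mu_0):
  S^{-1} · (x̄ - mu_0) = (-0.7224, 0.2829),
  (x̄ - mu_0)^T · [...] = (-2.6667)·(-0.7224) + (0.1667)·(0.2829) = 1.9735.

Step 5 — scale by n: T² = 6 · 1.9735 = 11.8407.

T² ≈ 11.8407


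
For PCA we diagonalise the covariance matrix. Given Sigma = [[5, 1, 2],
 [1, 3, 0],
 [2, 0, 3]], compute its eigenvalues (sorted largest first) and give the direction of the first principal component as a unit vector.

Step 1 — characteristic polynomial p(λ) = det(λI - Sigma) = λ³ - tr·λ² + c_1·λ - det, where tr = trace, c_1 = sum of the principal 2×2 minors, det = det(Sigma):
  tr = 5 + 3 + 3 = 11,
  c_1 = (5·3 - (1)²) + (5·3 - (2)²) + (3·3 - (0)²) = 14 + 11 + 9 = 34,
  det = 5·(3·3 - (0)²) - (1)·((1)·3 - (0)·(2)) + (2)·((1)·(0) - 3·(2)) = 5·(9) - (1)·(3) + (2)·(-6) = 30.
  So p(λ) = λ³ - 11λ² + 34λ - 30.
Step 2 — look for an integer root (rational root theorem: any rational root is an integer divisor of 30). Testing λ = 3:
  p(3) = 27 - 99 + 102 - 30 = 0  ✓
  Dividing out (λ - 3): p(λ) = (λ - 3)(λ² - 8λ + 10).
Step 3 — remaining eigenvalues from the quadratic λ² - 8λ + 10 = 0:
  Δ = 8² - 4·10 = 64 - 40 = 24,  λ = (8 ± √24)/2 = (8 ± 4.899)/2 ≈ 6.4495 or 1.5505.
  Sorted: λ_1 = 6.4495,  λ_2 = 3,  λ_3 = 1.5505  (check: sum = 11 = tr ✓).

Step 4 — unit eigenvector for λ_1 ≈ 6.4495: v spans the null space of (Sigma - λ_1 I), whose rows are
  r_1 = (-1.4495, 1, 2),  r_2 = (1, -3.4495, 0),  r_3 = (2, 0, -3.4495).
  v is orthogonal to every row, so take v ∝ r_1 × r_2 = ((1)·(0) - (2)·(-3.4495), (2)·(1) - (-1.4495)·(0), (-1.4495)·(-3.4495) - (1)·(1)) ≈ (6.899, 2, 4).
  Let u = (6.899, 2, 4).
  ||u|| = √((6.899)² + (2)² + (4)²) = √(67.5959) ≈ 8.2217,  v_1 = u/||u|| ≈ (0.8391, 0.2433, 0.4865) (||v_1|| = 1).

λ_1 = 6.4495,  λ_2 = 3,  λ_3 = 1.5505;  v_1 ≈ (0.8391, 0.2433, 0.4865)
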